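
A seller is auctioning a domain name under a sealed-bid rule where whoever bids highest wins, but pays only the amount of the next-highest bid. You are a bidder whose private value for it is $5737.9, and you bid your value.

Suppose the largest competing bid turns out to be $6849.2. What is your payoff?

$0

Your bid $5737.9 is below the highest competing bid $6849.2, so you lose.
A losing bidder pays nothing and receives nothing: payoff = $0.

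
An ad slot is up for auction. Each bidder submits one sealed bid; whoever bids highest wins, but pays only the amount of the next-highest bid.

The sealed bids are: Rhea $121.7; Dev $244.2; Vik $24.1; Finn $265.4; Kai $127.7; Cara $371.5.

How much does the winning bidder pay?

Highest bid: Cara at $371.5, so Cara wins.
Second-highest bid: Finn at $265.4 — that is the price the winner pays.

$265.4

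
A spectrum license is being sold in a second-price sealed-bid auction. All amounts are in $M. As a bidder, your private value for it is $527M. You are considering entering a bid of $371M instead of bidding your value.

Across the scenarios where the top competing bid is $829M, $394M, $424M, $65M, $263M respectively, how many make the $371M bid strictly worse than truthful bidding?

2

The deviation hurts exactly when the highest competing bid lies strictly between $371M and $527M — underbidding then forfeits a profitable win.
$829M: above both → same outcome either way.
$394M: inside the interval → strictly worse (loss $133M).
$424M: inside the interval → strictly worse (loss $103M).
$65M: below both → same outcome either way.
$263M: below both → same outcome either way.
Count: 2.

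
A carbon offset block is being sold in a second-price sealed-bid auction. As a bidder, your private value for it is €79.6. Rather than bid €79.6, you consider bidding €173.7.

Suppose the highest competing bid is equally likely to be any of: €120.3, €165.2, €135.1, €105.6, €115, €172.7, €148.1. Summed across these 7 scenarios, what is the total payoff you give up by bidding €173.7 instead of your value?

€404.8

The deviation costs you only when the competing bid falls strictly between €79.6 and €173.7; elsewhere both bids give the same outcome.
€120.3: truthful payoff €0, deviation payoff −€40.7 → loss €40.7.
€165.2: truthful payoff €0, deviation payoff −€85.6 → loss €85.6.
€135.1: truthful payoff €0, deviation payoff −€55.5 → loss €55.5.
€105.6: truthful payoff €0, deviation payoff −€26 → loss €26.
€115: truthful payoff €0, deviation payoff −€35.4 → loss €35.4.
€172.7: truthful payoff €0, deviation payoff −€93.1 → loss €93.1.
€148.1: truthful payoff €0, deviation payoff −€68.5 → loss €68.5.
Total loss = €40.7 + €85.6 + €55.5 + €26 + €35.4 + €93.1 + €68.5 = €404.8.
In a second-price auction your bid sets only whether you win, not what you pay, so bidding your true value is weakly dominant.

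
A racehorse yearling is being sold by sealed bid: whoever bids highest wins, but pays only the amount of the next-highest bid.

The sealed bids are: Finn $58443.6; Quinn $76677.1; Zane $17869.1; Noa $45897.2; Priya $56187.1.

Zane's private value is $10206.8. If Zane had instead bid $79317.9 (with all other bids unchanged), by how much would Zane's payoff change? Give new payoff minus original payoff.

−$66470.3

The highest bid among the other bidders is $76677.1; Zane's bid doesn't change that.
Original bid $17869.1: Zane is not highest (top rival bid is $76677.1); payoff $0.
Alternative bid $79317.9: Zane is highest, pays the top rival bid $76677.1; payoff $10206.8 − $76677.1 = −$66470.3.
Change in payoff = −$66470.3 − ($0) = −$66470.3.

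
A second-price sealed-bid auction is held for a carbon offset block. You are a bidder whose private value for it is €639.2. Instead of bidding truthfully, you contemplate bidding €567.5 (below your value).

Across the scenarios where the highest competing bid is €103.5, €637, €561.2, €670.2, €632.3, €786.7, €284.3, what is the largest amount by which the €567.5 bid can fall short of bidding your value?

€6.9

€103.5: same outcome either way → loss €0.
€637: truthful gives €2.2, deviation gives €0 → loss €2.2.
€561.2: same outcome either way → loss €0.
€670.2: same outcome either way → loss €0.
€632.3: truthful gives €6.9, deviation gives €0 → loss €6.9.
€786.7: same outcome either way → loss €0.
€284.3: same outcome either way → loss €0.
Maximum loss: €6.9.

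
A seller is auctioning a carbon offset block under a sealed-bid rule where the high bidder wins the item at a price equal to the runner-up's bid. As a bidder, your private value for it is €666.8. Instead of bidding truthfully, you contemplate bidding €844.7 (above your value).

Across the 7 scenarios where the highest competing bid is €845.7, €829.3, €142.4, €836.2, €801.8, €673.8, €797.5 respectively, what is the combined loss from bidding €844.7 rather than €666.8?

The deviation costs you only when the competing bid falls strictly between €666.8 and €844.7; elsewhere both bids give the same outcome.
€845.7: outcomes coincide → loss €0.
€829.3: truthful payoff €0, deviation payoff −€162.5 → loss €162.5.
€142.4: outcomes coincide → loss €0.
€836.2: truthful payoff €0, deviation payoff −€169.4 → loss €169.4.
€801.8: truthful payoff €0, deviation payoff −€135 → loss €135.
€673.8: truthful payoff €0, deviation payoff −€7 → loss €7.
€797.5: truthful payoff €0, deviation payoff −€130.7 → loss €130.7.
Total loss = €162.5 + €169.4 + €135 + €7 + €130.7 = €604.6.

€604.6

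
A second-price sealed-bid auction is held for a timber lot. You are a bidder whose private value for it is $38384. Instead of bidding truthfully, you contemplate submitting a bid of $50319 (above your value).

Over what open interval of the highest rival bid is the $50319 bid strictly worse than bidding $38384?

If the competing bid is below $38384, both bids win at the same price — no difference.
If it is above $50319, both bids lose — no difference.
If it lies strictly between $38384 and $50319, bidding your value loses (payoff 0) while bidding $50319 wins at a price above your value (payoff negative).
So the deviation strictly hurts on the open interval ($38384, $50319).

($38384, $50319)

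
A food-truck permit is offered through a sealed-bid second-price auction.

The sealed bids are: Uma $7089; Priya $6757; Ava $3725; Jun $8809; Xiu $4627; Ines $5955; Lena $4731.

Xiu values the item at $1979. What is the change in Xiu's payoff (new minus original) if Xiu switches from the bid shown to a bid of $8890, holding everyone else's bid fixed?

−$6830

The highest bid among the other bidders is $8809; Xiu's bid doesn't change that.
Original bid $4627: Xiu is not highest (top rival bid is $8809); payoff $0.
Alternative bid $8890: Xiu is highest, pays the top rival bid $8809; payoff $1979 − $8809 = −$6830.
Change in payoff = −$6830 − ($0) = −$6830.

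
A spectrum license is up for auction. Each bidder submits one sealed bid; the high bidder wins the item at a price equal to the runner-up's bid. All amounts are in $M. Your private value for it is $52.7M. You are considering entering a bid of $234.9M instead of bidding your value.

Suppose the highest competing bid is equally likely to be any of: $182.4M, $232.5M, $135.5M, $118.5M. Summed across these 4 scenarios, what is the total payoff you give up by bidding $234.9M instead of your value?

$458.1M

The deviation costs you only when the competing bid falls strictly between $52.7M and $234.9M; elsewhere both bids give the same outcome.
$182.4M: truthful payoff $0M, deviation payoff −$129.7M → loss $129.7M.
$232.5M: truthful payoff $0M, deviation payoff −$179.8M → loss $179.8M.
$135.5M: truthful payoff $0M, deviation payoff −$82.8M → loss $82.8M.
$118.5M: truthful payoff $0M, deviation payoff −$65.8M → loss $65.8M.
Total loss = $129.7M + $179.8M + $82.8M + $65.8M = $458.1M.
In a second-price auction your bid sets only whether you win, not what you pay, so bidding your true value is weakly dominant.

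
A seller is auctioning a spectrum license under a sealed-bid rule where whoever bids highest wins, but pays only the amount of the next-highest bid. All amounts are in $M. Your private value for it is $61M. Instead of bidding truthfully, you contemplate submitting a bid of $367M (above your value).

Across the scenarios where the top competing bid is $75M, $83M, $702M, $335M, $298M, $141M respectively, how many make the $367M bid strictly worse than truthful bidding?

The deviation hurts exactly when the highest competing bid lies strictly between $61M and $367M — overbidding then wins at a price above your value.
$75M: inside the interval → strictly worse (loss $14M).
$83M: inside the interval → strictly worse (loss $22M).
$702M: above both → same outcome either way.
$335M: inside the interval → strictly worse (loss $274M).
$298M: inside the interval → strictly worse (loss $237M).
$141M: inside the interval → strictly worse (loss $80M).
Count: 5.

5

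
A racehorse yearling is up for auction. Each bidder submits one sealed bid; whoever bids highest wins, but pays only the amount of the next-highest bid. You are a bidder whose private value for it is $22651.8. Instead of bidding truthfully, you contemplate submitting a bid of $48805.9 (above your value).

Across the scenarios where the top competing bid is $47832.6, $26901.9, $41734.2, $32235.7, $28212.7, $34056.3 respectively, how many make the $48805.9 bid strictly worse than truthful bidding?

6

The deviation hurts exactly when the highest competing bid lies strictly between $22651.8 and $48805.9 — overbidding then wins at a price above your value.
$47832.6: inside the interval → strictly worse (loss $25180.8).
$26901.9: inside the interval → strictly worse (loss $4250.1).
$41734.2: inside the interval → strictly worse (loss $19082.4).
$32235.7: inside the interval → strictly worse (loss $9583.9).
$28212.7: inside the interval → strictly worse (loss $5560.9).
$34056.3: inside the interval → strictly worse (loss $11404.5).
Count: 6.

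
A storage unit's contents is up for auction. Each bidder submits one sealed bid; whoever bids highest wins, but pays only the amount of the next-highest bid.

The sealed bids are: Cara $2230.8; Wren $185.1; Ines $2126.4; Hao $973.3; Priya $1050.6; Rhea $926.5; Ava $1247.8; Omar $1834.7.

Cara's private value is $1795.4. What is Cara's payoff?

−$331

Highest bid: Cara at $2230.8, so Cara wins.
Second-highest bid: Ines at $2126.4 — that is the price the winner pays.
Cara's payoff = value − price = $1795.4 − $2126.4 = −$331.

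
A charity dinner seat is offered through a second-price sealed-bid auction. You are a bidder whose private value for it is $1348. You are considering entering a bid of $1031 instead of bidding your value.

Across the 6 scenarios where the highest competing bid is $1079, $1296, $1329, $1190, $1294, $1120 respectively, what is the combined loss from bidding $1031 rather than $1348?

$780

The deviation costs you only when the competing bid falls strictly between $1031 and $1348; elsewhere both bids give the same outcome.
$1079: truthful payoff $269, deviation payoff $0 → loss $269.
$1296: truthful payoff $52, deviation payoff $0 → loss $52.
$1329: truthful payoff $19, deviation payoff $0 → loss $19.
$1190: truthful payoff $158, deviation payoff $0 → loss $158.
$1294: truthful payoff $54, deviation payoff $0 → loss $54.
$1120: truthful payoff $228, deviation payoff $0 → loss $228.
Total loss = $269 + $52 + $19 + $158 + $54 + $228 = $780.
Because the price is fixed by the runner-up's bid, deviating from your value can only change a good outcome into a bad one — never the reverse.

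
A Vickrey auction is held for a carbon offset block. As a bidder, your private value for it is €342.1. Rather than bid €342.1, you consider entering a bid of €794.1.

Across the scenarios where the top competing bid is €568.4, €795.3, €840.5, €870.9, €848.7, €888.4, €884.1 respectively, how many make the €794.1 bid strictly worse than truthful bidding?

The deviation hurts exactly when the highest competing bid lies strictly between €342.1 and €794.1 — overbidding then wins at a price above your value.
€568.4: inside the interval → strictly worse (loss €226.3).
€795.3: above both → same outcome either way.
€840.5: above both → same outcome either way.
€870.9: above both → same outcome either way.
€848.7: above both → same outcome either way.
€888.4: above both → same outcome either way.
€884.1: above both → same outcome either way.
Count: 1.

1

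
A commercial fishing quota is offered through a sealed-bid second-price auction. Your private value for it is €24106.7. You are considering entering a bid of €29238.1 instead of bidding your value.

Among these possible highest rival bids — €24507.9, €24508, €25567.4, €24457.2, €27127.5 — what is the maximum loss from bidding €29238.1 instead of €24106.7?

€24507.9: truthful gives €0, deviation gives −€401.2 → loss €401.2.
€24508: truthful gives €0, deviation gives −€401.3 → loss €401.3.
€25567.4: truthful gives €0, deviation gives −€1460.7 → loss €1460.7.
€24457.2: truthful gives €0, deviation gives −€350.5 → loss €350.5.
€27127.5: truthful gives €0, deviation gives −€3020.8 → loss €3020.8.
Maximum loss: €3020.8.

€3020.8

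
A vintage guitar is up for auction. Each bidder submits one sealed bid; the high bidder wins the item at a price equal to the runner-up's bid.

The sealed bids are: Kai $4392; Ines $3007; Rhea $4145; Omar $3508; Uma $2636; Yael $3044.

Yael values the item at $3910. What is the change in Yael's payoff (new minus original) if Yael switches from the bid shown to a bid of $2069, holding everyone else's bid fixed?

$0

The highest bid among the other bidders is $4392; Yael's bid doesn't change that.
Original bid $3044: Yael is not highest (top rival bid is $4392); payoff $0.
Alternative bid $2069: Yael is not highest (top rival bid is $4392); payoff $0.
Change in payoff = $0 − ($0) = $0.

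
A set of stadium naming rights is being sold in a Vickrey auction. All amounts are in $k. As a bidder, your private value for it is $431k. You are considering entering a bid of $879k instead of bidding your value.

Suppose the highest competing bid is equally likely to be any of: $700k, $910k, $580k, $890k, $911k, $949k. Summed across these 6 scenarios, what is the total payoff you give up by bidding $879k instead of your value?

$418k

The deviation costs you only when the competing bid falls strictly between $431k and $879k; elsewhere both bids give the same outcome.
$700k: truthful payoff $0k, deviation payoff −$269k → loss $269k.
$910k: outcomes coincide → loss $0k.
$580k: truthful payoff $0k, deviation payoff −$149k → loss $149k.
$890k: outcomes coincide → loss $0k.
$911k: outcomes coincide → loss $0k.
$949k: outcomes coincide → loss $0k.
Total loss = $269k + $149k = $418k.
Because the price is fixed by the runner-up's bid, deviating from your value can only change a good outcome into a bad one — never the reverse.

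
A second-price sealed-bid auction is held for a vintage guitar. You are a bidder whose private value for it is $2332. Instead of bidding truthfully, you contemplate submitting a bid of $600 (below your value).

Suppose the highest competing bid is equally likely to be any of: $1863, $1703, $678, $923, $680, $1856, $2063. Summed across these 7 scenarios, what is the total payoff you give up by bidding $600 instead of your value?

$6558

The deviation costs you only when the competing bid falls strictly between $600 and $2332; elsewhere both bids give the same outcome.
$1863: truthful payoff $469, deviation payoff $0 → loss $469.
$1703: truthful payoff $629, deviation payoff $0 → loss $629.
$678: truthful payoff $1654, deviation payoff $0 → loss $1654.
$923: truthful payoff $1409, deviation payoff $0 → loss $1409.
$680: truthful payoff $1652, deviation payoff $0 → loss $1652.
$1856: truthful payoff $476, deviation payoff $0 → loss $476.
$2063: truthful payoff $269, deviation payoff $0 → loss $269.
Total loss = $469 + $629 + $1654 + $1409 + $1652 + $476 + $269 = $6558.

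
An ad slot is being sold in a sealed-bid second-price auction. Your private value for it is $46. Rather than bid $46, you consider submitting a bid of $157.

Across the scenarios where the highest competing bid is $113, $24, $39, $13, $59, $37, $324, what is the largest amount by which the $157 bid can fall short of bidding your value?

$113: truthful gives $0, deviation gives −$67 → loss $67.
$24: same outcome either way → loss $0.
$39: same outcome either way → loss $0.
$13: same outcome either way → loss $0.
$59: truthful gives $0, deviation gives −$13 → loss $13.
$37: same outcome either way → loss $0.
$324: same outcome either way → loss $0.
Maximum loss: $67.

$67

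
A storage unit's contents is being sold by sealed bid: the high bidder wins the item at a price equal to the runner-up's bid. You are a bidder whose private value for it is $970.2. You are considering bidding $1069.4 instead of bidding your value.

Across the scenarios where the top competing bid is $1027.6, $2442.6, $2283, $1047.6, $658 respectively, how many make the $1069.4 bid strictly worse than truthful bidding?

The deviation hurts exactly when the highest competing bid lies strictly between $970.2 and $1069.4 — overbidding then wins at a price above your value.
$1027.6: inside the interval → strictly worse (loss $57.4).
$2442.6: above both → same outcome either way.
$2283: above both → same outcome either way.
$1047.6: inside the interval → strictly worse (loss $77.4).
$658: below both → same outcome either way.
Count: 2.

2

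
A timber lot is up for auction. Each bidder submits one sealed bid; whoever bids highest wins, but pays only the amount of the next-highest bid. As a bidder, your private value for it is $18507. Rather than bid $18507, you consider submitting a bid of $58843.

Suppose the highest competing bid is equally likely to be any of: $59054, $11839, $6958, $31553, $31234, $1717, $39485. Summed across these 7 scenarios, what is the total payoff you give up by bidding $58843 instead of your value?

$46751

The deviation costs you only when the competing bid falls strictly between $18507 and $58843; elsewhere both bids give the same outcome.
$59054: outcomes coincide → loss $0.
$11839: outcomes coincide → loss $0.
$6958: outcomes coincide → loss $0.
$31553: truthful payoff $0, deviation payoff −$13046 → loss $13046.
$31234: truthful payoff $0, deviation payoff −$12727 → loss $12727.
$1717: outcomes coincide → loss $0.
$39485: truthful payoff $0, deviation payoff −$20978 → loss $20978.
Total loss = $13046 + $12727 + $20978 = $46751.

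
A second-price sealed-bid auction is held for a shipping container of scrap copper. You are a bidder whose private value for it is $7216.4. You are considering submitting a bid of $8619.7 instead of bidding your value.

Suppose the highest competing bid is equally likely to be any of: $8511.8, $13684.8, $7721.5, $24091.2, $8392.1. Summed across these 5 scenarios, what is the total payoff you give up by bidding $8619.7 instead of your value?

The deviation costs you only when the competing bid falls strictly between $7216.4 and $8619.7; elsewhere both bids give the same outcome.
$8511.8: truthful payoff $0, deviation payoff −$1295.4 → loss $1295.4.
$13684.8: outcomes coincide → loss $0.
$7721.5: truthful payoff $0, deviation payoff −$505.1 → loss $505.1.
$24091.2: outcomes coincide → loss $0.
$8392.1: truthful payoff $0, deviation payoff −$1175.7 → loss $1175.7.
Total loss = $1295.4 + $505.1 + $1175.7 = $2976.2.

$2976.2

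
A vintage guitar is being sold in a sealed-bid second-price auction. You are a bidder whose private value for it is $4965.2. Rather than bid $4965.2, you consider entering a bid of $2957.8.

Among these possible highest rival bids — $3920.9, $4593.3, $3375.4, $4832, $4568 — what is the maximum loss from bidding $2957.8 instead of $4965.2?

$1589.8

$3920.9: truthful gives $1044.3, deviation gives $0 → loss $1044.3.
$4593.3: truthful gives $371.9, deviation gives $0 → loss $371.9.
$3375.4: truthful gives $1589.8, deviation gives $0 → loss $1589.8.
$4832: truthful gives $133.2, deviation gives $0 → loss $133.2.
$4568: truthful gives $397.2, deviation gives $0 → loss $397.2.
Maximum loss: $1589.8.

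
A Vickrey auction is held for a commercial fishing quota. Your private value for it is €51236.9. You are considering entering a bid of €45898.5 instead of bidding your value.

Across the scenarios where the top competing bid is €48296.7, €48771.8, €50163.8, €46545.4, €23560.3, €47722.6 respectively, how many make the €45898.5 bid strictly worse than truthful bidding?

5

The deviation hurts exactly when the highest competing bid lies strictly between €45898.5 and €51236.9 — underbidding then forfeits a profitable win.
€48296.7: inside the interval → strictly worse (loss €2940.2).
€48771.8: inside the interval → strictly worse (loss €2465.1).
€50163.8: inside the interval → strictly worse (loss €1073.1).
€46545.4: inside the interval → strictly worse (loss €4691.5).
€23560.3: below both → same outcome either way.
€47722.6: inside the interval → strictly worse (loss €3514.3).
Count: 5.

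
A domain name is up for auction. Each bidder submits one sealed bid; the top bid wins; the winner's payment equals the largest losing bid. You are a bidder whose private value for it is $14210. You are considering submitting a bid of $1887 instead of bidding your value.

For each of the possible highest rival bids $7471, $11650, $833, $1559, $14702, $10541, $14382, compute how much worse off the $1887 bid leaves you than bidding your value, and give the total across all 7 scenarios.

$12968

The deviation costs you only when the competing bid falls strictly between $1887 and $14210; elsewhere both bids give the same outcome.
$7471: truthful payoff $6739, deviation payoff $0 → loss $6739.
$11650: truthful payoff $2560, deviation payoff $0 → loss $2560.
$833: outcomes coincide → loss $0.
$1559: outcomes coincide → loss $0.
$14702: outcomes coincide → loss $0.
$10541: truthful payoff $3669, deviation payoff $0 → loss $3669.
$14382: outcomes coincide → loss $0.
Total loss = $6739 + $2560 + $3669 = $12968.
In a second-price auction your bid sets only whether you win, not what you pay, so bidding your true value is weakly dominant.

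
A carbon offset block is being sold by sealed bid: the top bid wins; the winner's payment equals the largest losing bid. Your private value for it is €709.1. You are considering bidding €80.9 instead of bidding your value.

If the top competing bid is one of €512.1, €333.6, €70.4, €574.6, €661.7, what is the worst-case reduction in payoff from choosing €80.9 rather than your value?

€512.1: truthful gives €197, deviation gives €0 → loss €197.
€333.6: truthful gives €375.5, deviation gives €0 → loss €375.5.
€70.4: same outcome either way → loss €0.
€574.6: truthful gives €134.5, deviation gives €0 → loss €134.5.
€661.7: truthful gives €47.4, deviation gives €0 → loss €47.4.
Maximum loss: €375.5.

€375.5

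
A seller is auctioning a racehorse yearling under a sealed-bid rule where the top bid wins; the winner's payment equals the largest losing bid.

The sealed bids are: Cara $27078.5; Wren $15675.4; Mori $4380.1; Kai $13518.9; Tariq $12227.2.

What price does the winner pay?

Highest bid: Cara at $27078.5, so Cara wins.
Second-highest bid: Wren at $15675.4 — that is the price the winner pays.

$15675.4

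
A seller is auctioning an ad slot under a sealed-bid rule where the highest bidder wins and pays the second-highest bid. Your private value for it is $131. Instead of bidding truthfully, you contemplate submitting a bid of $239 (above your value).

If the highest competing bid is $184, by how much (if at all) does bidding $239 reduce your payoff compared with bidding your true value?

$53

Bidding your value $131: you lose (since $131 < $184). Payoff $0.
Bidding $239: you win and pay $184. Payoff $131 − $184 = −$53.
The competing bid $184 lies between your value and your inflated bid, so overbidding wins an item priced above your value.
Loss from deviating = $0 − (−$53) = $53.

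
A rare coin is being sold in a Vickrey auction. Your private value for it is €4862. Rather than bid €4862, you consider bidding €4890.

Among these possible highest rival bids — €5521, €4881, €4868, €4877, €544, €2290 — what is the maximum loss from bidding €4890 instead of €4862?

€19

€5521: same outcome either way → loss €0.
€4881: truthful gives €0, deviation gives −€19 → loss €19.
€4868: truthful gives €0, deviation gives −€6 → loss €6.
€4877: truthful gives €0, deviation gives −€15 → loss €15.
€544: same outcome either way → loss €0.
€2290: same outcome either way → loss €0.
Maximum loss: €19.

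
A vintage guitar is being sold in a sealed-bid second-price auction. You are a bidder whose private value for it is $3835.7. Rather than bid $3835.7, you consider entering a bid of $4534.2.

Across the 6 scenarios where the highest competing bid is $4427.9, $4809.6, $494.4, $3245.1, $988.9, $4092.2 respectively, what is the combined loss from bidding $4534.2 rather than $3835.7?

The deviation costs you only when the competing bid falls strictly between $3835.7 and $4534.2; elsewhere both bids give the same outcome.
$4427.9: truthful payoff $0, deviation payoff −$592.2 → loss $592.2.
$4809.6: outcomes coincide → loss $0.
$494.4: outcomes coincide → loss $0.
$3245.1: outcomes coincide → loss $0.
$988.9: outcomes coincide → loss $0.
$4092.2: truthful payoff $0, deviation payoff −$256.5 → loss $256.5.
Total loss = $592.2 + $256.5 = $848.7.

$848.7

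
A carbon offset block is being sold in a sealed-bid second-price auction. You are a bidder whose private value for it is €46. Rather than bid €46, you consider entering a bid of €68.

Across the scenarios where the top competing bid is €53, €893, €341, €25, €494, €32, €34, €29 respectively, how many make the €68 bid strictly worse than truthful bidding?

The deviation hurts exactly when the highest competing bid lies strictly between €46 and €68 — overbidding then wins at a price above your value.
€53: inside the interval → strictly worse (loss €7).
€893: above both → same outcome either way.
€341: above both → same outcome either way.
€25: below both → same outcome either way.
€494: above both → same outcome either way.
€32: below both → same outcome either way.
€34: below both → same outcome either way.
€29: below both → same outcome either way.
Count: 1.

1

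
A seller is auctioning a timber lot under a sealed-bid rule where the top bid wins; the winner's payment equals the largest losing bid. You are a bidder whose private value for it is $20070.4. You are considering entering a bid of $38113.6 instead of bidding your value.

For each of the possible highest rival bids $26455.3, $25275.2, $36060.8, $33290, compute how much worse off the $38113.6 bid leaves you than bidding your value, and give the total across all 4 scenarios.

The deviation costs you only when the competing bid falls strictly between $20070.4 and $38113.6; elsewhere both bids give the same outcome.
$26455.3: truthful payoff $0, deviation payoff −$6384.9 → loss $6384.9.
$25275.2: truthful payoff $0, deviation payoff −$5204.8 → loss $5204.8.
$36060.8: truthful payoff $0, deviation payoff −$15990.4 → loss $15990.4.
$33290: truthful payoff $0, deviation payoff −$13219.6 → loss $13219.6.
Total loss = $6384.9 + $5204.8 + $15990.4 + $13219.6 = $40799.7.

$40799.7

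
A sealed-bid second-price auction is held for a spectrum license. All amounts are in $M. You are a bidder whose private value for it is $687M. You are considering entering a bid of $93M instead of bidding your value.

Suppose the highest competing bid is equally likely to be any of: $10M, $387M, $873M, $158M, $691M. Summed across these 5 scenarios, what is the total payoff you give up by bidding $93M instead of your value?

The deviation costs you only when the competing bid falls strictly between $93M and $687M; elsewhere both bids give the same outcome.
$10M: outcomes coincide → loss $0M.
$387M: truthful payoff $300M, deviation payoff $0M → loss $300M.
$873M: outcomes coincide → loss $0M.
$158M: truthful payoff $529M, deviation payoff $0M → loss $529M.
$691M: outcomes coincide → loss $0M.
Total loss = $300M + $529M = $829M.

$829M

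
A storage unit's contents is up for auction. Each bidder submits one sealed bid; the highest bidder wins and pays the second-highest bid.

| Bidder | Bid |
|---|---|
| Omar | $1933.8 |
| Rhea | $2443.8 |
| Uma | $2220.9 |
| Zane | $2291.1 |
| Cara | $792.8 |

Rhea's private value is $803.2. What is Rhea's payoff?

−$1487.9

Highest bid: Rhea at $2443.8, so Rhea wins.
Second-highest bid: Zane at $2291.1 — that is the price the winner pays.
Rhea's payoff = value − price = $803.2 − $2291.1 = −$1487.9.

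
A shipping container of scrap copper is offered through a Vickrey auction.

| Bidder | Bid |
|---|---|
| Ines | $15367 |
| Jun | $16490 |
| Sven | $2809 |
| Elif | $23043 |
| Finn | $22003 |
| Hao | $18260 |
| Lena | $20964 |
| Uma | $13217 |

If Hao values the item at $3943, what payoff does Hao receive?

$0

Highest bid: Elif at $23043, so Elif wins.
Second-highest bid: Finn at $22003 — that is the price the winner pays.
Hao did not win, so Hao pays nothing and receives nothing: payoff $0.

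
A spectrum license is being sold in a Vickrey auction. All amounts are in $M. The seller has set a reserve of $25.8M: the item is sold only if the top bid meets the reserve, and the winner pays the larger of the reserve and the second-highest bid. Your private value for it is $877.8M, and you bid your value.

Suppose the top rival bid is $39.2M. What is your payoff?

Your bid $877.8M is the highest and exceeds the reserve.
Price = max(second-highest bid, reserve) = max($39.2M, $25.8M) = $39.2M.
Payoff = $877.8M − $39.2M = $838.6M.

$838.6M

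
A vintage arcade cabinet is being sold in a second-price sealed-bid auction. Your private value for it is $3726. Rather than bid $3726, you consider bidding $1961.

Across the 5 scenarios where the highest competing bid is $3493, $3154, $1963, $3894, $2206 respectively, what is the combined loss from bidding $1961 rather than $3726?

$4088

The deviation costs you only when the competing bid falls strictly between $1961 and $3726; elsewhere both bids give the same outcome.
$3493: truthful payoff $233, deviation payoff $0 → loss $233.
$3154: truthful payoff $572, deviation payoff $0 → loss $572.
$1963: truthful payoff $1763, deviation payoff $0 → loss $1763.
$3894: outcomes coincide → loss $0.
$2206: truthful payoff $1520, deviation payoff $0 → loss $1520.
Total loss = $233 + $572 + $1763 + $1520 = $4088.
Truthful bidding weakly dominates here: raising your bid can only win items priced above your value, and lowering it can only forfeit items priced below.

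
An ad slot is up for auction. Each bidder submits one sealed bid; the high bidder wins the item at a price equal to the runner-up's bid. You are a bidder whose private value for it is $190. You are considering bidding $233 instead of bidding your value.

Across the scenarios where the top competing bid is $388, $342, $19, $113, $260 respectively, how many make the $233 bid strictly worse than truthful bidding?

0

The deviation hurts exactly when the highest competing bid lies strictly between $190 and $233 — overbidding then wins at a price above your value.
$388: above both → same outcome either way.
$342: above both → same outcome either way.
$19: below both → same outcome either way.
$113: below both → same outcome either way.
$260: above both → same outcome either way.
Count: 0.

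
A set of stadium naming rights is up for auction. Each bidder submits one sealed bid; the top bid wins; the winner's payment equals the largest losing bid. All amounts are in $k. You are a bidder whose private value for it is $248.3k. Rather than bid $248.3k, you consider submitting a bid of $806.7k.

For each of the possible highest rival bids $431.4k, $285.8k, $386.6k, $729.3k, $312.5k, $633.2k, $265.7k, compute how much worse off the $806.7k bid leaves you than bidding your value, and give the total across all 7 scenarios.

The deviation costs you only when the competing bid falls strictly between $248.3k and $806.7k; elsewhere both bids give the same outcome.
$431.4k: truthful payoff $0k, deviation payoff −$183.1k → loss $183.1k.
$285.8k: truthful payoff $0k, deviation payoff −$37.5k → loss $37.5k.
$386.6k: truthful payoff $0k, deviation payoff −$138.3k → loss $138.3k.
$729.3k: truthful payoff $0k, deviation payoff −$481k → loss $481k.
$312.5k: truthful payoff $0k, deviation payoff −$64.2k → loss $64.2k.
$633.2k: truthful payoff $0k, deviation payoff −$384.9k → loss $384.9k.
$265.7k: truthful payoff $0k, deviation payoff −$17.4k → loss $17.4k.
Total loss = $183.1k + $37.5k + $138.3k + $481k + $64.2k + $384.9k + $17.4k = $1306.4k.

$1306.4k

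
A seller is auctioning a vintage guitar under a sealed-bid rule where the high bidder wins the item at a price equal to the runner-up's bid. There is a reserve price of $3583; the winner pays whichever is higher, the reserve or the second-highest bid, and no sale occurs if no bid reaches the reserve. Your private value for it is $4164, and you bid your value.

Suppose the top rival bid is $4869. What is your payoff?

$0

Your bid $4164 is below the highest competing bid $4869, so you lose. Payoff $0.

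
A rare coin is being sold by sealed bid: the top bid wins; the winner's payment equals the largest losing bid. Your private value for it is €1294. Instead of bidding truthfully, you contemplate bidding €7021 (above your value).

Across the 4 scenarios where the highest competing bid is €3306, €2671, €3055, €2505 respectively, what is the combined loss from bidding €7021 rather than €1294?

The deviation costs you only when the competing bid falls strictly between €1294 and €7021; elsewhere both bids give the same outcome.
€3306: truthful payoff €0, deviation payoff −€2012 → loss €2012.
€2671: truthful payoff €0, deviation payoff −€1377 → loss €1377.
€3055: truthful payoff €0, deviation payoff −€1761 → loss €1761.
€2505: truthful payoff €0, deviation payoff −€1211 → loss €1211.
Total loss = €2012 + €1377 + €1761 + €1211 = €6361.

€6361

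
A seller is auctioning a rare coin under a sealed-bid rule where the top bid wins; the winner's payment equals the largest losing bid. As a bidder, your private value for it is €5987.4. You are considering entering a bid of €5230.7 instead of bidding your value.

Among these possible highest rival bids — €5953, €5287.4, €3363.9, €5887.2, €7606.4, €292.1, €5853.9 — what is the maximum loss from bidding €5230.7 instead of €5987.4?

€5953: truthful gives €34.4, deviation gives €0 → loss €34.4.
€5287.4: truthful gives €700, deviation gives €0 → loss €700.
€3363.9: same outcome either way → loss €0.
€5887.2: truthful gives €100.2, deviation gives €0 → loss €100.2.
€7606.4: same outcome either way → loss €0.
€292.1: same outcome either way → loss €0.
€5853.9: truthful gives €133.5, deviation gives €0 → loss €133.5.
Maximum loss: €700.

€700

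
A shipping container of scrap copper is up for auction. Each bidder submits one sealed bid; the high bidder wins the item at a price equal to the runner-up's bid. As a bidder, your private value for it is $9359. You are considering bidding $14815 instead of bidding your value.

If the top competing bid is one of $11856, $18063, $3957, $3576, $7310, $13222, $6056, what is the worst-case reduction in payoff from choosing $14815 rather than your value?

$3863

$11856: truthful gives $0, deviation gives −$2497 → loss $2497.
$18063: same outcome either way → loss $0.
$3957: same outcome either way → loss $0.
$3576: same outcome either way → loss $0.
$7310: same outcome either way → loss $0.
$13222: truthful gives $0, deviation gives −$3863 → loss $3863.
$6056: same outcome either way → loss $0.
Maximum loss: $3863.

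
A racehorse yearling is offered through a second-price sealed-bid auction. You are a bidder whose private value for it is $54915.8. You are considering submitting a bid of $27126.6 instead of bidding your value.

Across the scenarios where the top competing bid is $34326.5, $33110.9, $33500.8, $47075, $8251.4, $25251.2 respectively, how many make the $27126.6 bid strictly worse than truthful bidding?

The deviation hurts exactly when the highest competing bid lies strictly between $27126.6 and $54915.8 — underbidding then forfeits a profitable win.
$34326.5: inside the interval → strictly worse (loss $20589.3).
$33110.9: inside the interval → strictly worse (loss $21804.9).
$33500.8: inside the interval → strictly worse (loss $21415).
$47075: inside the interval → strictly worse (loss $7840.8).
$8251.4: below both → same outcome either way.
$25251.2: below both → same outcome either way.
Count: 4.

4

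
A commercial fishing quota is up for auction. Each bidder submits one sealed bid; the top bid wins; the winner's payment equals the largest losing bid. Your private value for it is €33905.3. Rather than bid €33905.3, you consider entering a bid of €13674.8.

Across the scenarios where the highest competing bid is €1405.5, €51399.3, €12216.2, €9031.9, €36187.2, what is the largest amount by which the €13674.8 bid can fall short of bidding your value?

€0

€1405.5: same outcome either way → loss €0.
€51399.3: same outcome either way → loss €0.
€12216.2: same outcome either way → loss €0.
€9031.9: same outcome either way → loss €0.
€36187.2: same outcome either way → loss €0.
Maximum loss: €0.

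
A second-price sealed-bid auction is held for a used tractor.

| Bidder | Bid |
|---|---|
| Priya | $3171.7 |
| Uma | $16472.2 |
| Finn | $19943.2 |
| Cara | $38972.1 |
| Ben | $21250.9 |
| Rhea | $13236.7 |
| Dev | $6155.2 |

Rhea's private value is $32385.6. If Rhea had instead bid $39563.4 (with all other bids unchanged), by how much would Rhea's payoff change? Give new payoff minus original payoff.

The highest bid among the other bidders is $38972.1; Rhea's bid doesn't change that.
Original bid $13236.7: Rhea is not highest (top rival bid is $38972.1); payoff $0.
Alternative bid $39563.4: Rhea is highest, pays the top rival bid $38972.1; payoff $32385.6 − $38972.1 = −$6586.5.
Change in payoff = −$6586.5 − ($0) = −$6586.5.

−$6586.5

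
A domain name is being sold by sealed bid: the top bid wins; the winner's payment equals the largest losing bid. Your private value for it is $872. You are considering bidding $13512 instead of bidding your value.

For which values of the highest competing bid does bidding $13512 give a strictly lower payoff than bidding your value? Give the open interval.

($872, $13512)

If the competing bid is below $872, both bids win at the same price — no difference.
If it is above $13512, both bids lose — no difference.
If it lies strictly between $872 and $13512, bidding your value loses (payoff 0) while bidding $13512 wins at a price above your value (payoff negative).
So the deviation strictly hurts on the open interval ($872, $13512).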